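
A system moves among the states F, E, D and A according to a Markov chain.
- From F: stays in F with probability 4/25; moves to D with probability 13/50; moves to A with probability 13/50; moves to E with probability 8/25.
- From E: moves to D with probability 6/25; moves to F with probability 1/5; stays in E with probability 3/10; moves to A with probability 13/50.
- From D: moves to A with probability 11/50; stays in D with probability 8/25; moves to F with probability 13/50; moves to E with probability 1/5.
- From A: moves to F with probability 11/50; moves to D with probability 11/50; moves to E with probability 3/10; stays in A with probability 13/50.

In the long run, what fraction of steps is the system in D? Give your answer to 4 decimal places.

0.2601

Let the stationary distribution be π with π = πP and π_1 + π_2 + π_3 + π_4 = 1.
π_1 = 0.16·π_1 + 0.2·π_2 + 0.26·π_3 + 0.22·π_4
π_2 = 0.32·π_1 + 0.3·π_2 + 0.2·π_3 + 0.3·π_4
π_3 = 0.26·π_1 + 0.24·π_2 + 0.32·π_3 + 0.22·π_4
Solving with the normalization constraint gives π = (0.2121, 0.2782, 0.2601, 0.2496).
So the stationary probability of D is 0.2601.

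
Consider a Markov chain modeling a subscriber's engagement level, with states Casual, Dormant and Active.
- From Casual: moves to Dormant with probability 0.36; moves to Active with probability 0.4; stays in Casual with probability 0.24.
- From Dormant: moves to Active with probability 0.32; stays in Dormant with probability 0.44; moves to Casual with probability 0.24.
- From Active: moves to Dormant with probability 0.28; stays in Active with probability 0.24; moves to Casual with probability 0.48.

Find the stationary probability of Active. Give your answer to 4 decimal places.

0.3198

Let the stationary distribution be π with π = πP and π_1 + π_2 + π_3 = 1.
π_1 = 0.24·π_1 + 0.24·π_2 + 0.48·π_3
π_2 = 0.36·π_1 + 0.44·π_2 + 0.28·π_3
Solving with the normalization constraint gives π = (0.3167, 0.3635, 0.3198).
So the stationary probability of Active is 0.3198.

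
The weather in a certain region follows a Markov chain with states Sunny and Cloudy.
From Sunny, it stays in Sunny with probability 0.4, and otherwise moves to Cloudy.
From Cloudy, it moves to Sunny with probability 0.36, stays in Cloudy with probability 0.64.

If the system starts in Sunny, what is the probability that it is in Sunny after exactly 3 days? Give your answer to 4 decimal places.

Propagate the distribution vector 3 days from Sunny.
After 0 days: (1.0000, 0.0000)
After 1 day: (0.4000, 0.6000)
After 2 days: (0.3760, 0.6240)
After 3 days: (0.3750, 0.6250)
P(in Sunny after 3 days) = 0.3750

0.3750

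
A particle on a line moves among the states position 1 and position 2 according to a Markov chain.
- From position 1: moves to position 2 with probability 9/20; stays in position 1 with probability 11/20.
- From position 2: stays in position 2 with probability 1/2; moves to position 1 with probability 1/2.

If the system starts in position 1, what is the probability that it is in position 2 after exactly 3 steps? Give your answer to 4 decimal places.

Propagate the distribution vector 3 steps from position 1.
After 0 steps: (1.0000, 0.0000)
After 1 step: (0.5500, 0.4500)
After 2 steps: (0.5275, 0.4725)
After 3 steps: (0.5264, 0.4736)
P(in position 2 after 3 steps) = 0.4736

0.4736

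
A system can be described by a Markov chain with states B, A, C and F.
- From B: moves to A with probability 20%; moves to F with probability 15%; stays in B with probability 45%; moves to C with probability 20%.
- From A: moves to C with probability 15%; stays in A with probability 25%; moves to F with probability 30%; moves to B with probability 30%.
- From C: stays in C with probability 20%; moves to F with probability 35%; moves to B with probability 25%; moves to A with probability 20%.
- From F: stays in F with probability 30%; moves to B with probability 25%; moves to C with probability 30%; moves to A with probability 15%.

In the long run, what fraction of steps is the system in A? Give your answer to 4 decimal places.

Let the stationary distribution be π with π = πP and π_1 + π_2 + π_3 + π_4 = 1.
π_1 = 0.45·π_1 + 0.3·π_2 + 0.25·π_3 + 0.25·π_4
π_2 = 0.2·π_1 + 0.25·π_2 + 0.2·π_3 + 0.15·π_4
π_3 = 0.2·π_1 + 0.15·π_2 + 0.2·π_3 + 0.3·π_4
Solving with the normalization constraint gives π = (0.3248, 0.1967, 0.2164, 0.2621).
So the stationary probability of A is 0.1967.

0.1967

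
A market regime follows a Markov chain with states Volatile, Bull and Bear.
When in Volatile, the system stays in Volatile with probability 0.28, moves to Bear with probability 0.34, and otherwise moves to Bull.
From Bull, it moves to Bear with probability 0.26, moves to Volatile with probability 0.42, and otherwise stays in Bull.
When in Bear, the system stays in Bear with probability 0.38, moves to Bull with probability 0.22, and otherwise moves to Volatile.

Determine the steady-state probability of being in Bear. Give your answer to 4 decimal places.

Let the stationary distribution be π with π = πP and π_1 + π_2 + π_3 = 1.
π_1 = 0.28·π_1 + 0.42·π_2 + 0.4·π_3
π_2 = 0.38·π_1 + 0.32·π_2 + 0.22·π_3
Solving with the normalization constraint gives π = (0.3627, 0.3089, 0.3284).
So the stationary probability of Bear is 0.3284.

0.3284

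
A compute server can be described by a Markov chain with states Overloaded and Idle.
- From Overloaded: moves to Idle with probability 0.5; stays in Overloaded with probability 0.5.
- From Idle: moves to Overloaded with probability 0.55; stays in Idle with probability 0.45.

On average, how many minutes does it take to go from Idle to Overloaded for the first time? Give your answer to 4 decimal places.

Let t(s) be the expected number of minutes to first reach Overloaded from state s, with t(Overloaded) = 0. Conditioning on the first minute:
t(Idle) = 1 + 0.45·t(Idle)
Solving: t(Idle) = 1.8182.
Expected minutes from Idle to Overloaded: 1.8182.

1.8182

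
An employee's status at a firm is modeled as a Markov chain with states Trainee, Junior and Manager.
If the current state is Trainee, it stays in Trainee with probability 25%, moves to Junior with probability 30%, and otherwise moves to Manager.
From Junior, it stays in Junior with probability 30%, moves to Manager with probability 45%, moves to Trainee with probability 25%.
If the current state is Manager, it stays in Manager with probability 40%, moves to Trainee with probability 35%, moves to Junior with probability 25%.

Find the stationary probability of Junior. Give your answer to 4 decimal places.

0.2786

Let the stationary distribution be π with π = πP and π_1 + π_2 + π_3 = 1.
π_1 = 0.25·π_1 + 0.25·π_2 + 0.35·π_3
π_2 = 0.3·π_1 + 0.3·π_2 + 0.25·π_3
Solving with the normalization constraint gives π = (0.2929, 0.2786, 0.4286).
So the stationary probability of Junior is 0.2786.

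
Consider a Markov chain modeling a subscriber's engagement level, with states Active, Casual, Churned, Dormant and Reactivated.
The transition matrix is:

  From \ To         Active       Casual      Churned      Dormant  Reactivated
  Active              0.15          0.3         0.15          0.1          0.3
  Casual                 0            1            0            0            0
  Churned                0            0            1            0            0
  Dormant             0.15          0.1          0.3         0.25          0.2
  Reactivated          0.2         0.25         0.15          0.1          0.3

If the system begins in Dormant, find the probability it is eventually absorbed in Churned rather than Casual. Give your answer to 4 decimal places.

Let h(s) be the probability of absorption at Churned starting from transient state s. Then h(Churned) = 1 and h(Casual) = 0. By first-step analysis:
h(Active) = 0.15·h(Active) + 0.3·0 + 0.15·1 + 0.1·h(Dormant) + 0.3·h(Reactivated)
h(Dormant) = 0.15·h(Active) + 0.1·0 + 0.3·1 + 0.25·h(Dormant) + 0.2·h(Reactivated)
h(Reactivated) = 0.2·h(Active) + 0.25·0 + 0.15·1 + 0.1·h(Dormant) + 0.3·h(Reactivated)
Solving: h(Active) = 0.3901, h(Dormant) = 0.5873, h(Reactivated) = 0.4097.
Starting from Dormant, the probability is 0.5873.

0.5873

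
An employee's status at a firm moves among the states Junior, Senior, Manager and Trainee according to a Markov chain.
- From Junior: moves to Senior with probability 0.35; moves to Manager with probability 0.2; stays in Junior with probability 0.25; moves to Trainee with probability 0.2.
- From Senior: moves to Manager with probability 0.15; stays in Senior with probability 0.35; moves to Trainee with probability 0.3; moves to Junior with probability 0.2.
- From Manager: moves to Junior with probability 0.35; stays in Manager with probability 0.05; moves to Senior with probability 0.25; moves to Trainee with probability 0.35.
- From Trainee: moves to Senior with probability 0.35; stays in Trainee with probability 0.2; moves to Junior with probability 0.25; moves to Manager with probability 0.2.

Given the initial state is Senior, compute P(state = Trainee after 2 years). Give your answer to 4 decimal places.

Propagate the distribution vector 2 years from Senior.
After 0 years: (0.0000, 1.0000, 0.0000, 0.0000)
After 1 year: (0.2000, 0.3500, 0.1500, 0.3000)
After 2 years: (0.2475, 0.3350, 0.1600, 0.2575)
P(in Trainee after 2 years) = 0.2575

0.2575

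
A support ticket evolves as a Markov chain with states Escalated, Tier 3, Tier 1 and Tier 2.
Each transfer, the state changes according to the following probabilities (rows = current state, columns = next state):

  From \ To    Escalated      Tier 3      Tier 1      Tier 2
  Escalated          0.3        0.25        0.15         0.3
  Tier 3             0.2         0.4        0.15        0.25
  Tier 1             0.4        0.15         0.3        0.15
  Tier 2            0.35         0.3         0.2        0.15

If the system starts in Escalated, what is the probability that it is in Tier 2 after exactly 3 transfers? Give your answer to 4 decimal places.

Propagate the distribution vector 3 transfers from Escalated.
After 0 transfers: (1.0000, 0.0000, 0.0000, 0.0000)
After 1 transfer: (0.3000, 0.2500, 0.1500, 0.3000)
After 2 transfers: (0.3050, 0.2875, 0.1875, 0.2200)
After 3 transfers: (0.3010, 0.2854, 0.1891, 0.2245)
P(in Tier 2 after 3 transfers) = 0.2245

0.2245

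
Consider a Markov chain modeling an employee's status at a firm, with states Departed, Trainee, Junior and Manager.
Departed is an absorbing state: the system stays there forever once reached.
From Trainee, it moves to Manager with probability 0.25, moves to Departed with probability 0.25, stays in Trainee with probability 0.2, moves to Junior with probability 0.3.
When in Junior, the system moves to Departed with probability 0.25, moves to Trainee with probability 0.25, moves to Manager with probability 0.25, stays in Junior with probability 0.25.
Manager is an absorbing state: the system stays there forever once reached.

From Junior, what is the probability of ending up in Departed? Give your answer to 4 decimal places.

0.5000

Let h(s) be the probability of absorption at Departed starting from transient state s. Then h(Departed) = 1 and h(Manager) = 0. By first-step analysis:
h(Trainee) = 0.25·1 + 0.2·h(Trainee) + 0.3·h(Junior) + 0.25·0
h(Junior) = 0.25·1 + 0.25·h(Trainee) + 0.25·h(Junior) + 0.25·0
Solving: h(Trainee) = 0.5000, h(Junior) = 0.5000.
Starting from Junior, the probability is 0.5000.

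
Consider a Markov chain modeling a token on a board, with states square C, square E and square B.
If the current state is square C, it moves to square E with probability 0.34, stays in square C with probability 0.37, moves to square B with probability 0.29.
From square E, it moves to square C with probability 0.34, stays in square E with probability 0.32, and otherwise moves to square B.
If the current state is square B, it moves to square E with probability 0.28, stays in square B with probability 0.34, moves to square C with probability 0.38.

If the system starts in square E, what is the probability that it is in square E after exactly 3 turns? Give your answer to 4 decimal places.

0.3144

Propagate the distribution vector 3 turns from square E.
After 0 turns: (0.0000, 1.0000, 0.0000)
After 1 turn: (0.3400, 0.3200, 0.3400)
After 2 turns: (0.3638, 0.3132, 0.3230)
After 3 turns: (0.3638, 0.3144, 0.3218)
P(in square E after 3 turns) = 0.3144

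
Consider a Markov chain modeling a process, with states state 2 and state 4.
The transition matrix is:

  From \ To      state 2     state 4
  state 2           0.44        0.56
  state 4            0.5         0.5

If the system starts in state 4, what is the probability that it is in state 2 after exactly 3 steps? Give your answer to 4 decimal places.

Propagate the distribution vector 3 steps from state 4.
After 0 steps: (0.0000, 1.0000)
After 1 step: (0.5000, 0.5000)
After 2 steps: (0.4700, 0.5300)
After 3 steps: (0.4718, 0.5282)
P(in state 2 after 3 steps) = 0.4718

0.4718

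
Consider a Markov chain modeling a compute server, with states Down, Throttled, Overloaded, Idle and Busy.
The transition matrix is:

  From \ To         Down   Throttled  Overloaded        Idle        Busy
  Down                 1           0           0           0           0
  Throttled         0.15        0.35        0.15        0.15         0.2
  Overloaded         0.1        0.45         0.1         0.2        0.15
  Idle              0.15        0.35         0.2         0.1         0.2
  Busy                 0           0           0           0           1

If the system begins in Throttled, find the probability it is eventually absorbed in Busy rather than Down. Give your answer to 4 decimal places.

0.5746

Let h(s) be the probability of absorption at Busy starting from transient state s. Then h(Busy) = 1 and h(Down) = 0. By first-step analysis:
h(Throttled) = 0.15·0 + 0.35·h(Throttled) + 0.15·h(Overloaded) + 0.15·h(Idle) + 0.2·1
h(Overloaded) = 0.1·0 + 0.45·h(Throttled) + 0.1·h(Overloaded) + 0.2·h(Idle) + 0.15·1
h(Idle) = 0.15·0 + 0.35·h(Throttled) + 0.2·h(Overloaded) + 0.1·h(Idle) + 0.2·1
Solving: h(Throttled) = 0.5746, h(Overloaded) = 0.5818, h(Idle) = 0.5750.
Starting from Throttled, the probability is 0.5746.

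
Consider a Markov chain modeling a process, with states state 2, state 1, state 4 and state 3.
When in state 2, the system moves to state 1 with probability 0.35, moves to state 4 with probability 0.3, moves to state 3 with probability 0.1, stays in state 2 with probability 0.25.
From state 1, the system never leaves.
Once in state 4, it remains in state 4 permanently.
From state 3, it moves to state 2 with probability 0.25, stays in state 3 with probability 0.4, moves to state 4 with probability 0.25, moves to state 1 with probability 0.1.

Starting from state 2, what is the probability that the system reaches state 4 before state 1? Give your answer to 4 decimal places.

Let h(s) be the probability of absorption at state 4 starting from transient state s. Then h(state 4) = 1 and h(state 1) = 0. By first-step analysis:
h(state 2) = 0.25·h(state 2) + 0.35·0 + 0.3·1 + 0.1·h(state 3)
h(state 3) = 0.25·h(state 2) + 0.1·0 + 0.25·1 + 0.4·h(state 3)
Solving: h(state 2) = 0.4824, h(state 3) = 0.6176.
Starting from state 2, the probability is 0.4824.

0.4824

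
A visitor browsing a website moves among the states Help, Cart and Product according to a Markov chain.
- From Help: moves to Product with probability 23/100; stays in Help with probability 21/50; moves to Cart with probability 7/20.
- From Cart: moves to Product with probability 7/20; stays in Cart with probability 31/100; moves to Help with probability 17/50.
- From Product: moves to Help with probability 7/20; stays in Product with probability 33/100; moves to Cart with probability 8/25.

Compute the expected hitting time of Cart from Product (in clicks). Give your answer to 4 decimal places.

3.0185

Let t(s) be the expected number of clicks to first reach Cart from state s, with t(Cart) = 0. Conditioning on the first click:
t(Help) = 1 + 0.42·t(Help) + 0.23·t(Product)
t(Product) = 1 + 0.35·t(Help) + 0.33·t(Product)
Solving: t(Help) = 2.9211, t(Product) = 3.0185.
Expected clicks from Product to Cart: 3.0185.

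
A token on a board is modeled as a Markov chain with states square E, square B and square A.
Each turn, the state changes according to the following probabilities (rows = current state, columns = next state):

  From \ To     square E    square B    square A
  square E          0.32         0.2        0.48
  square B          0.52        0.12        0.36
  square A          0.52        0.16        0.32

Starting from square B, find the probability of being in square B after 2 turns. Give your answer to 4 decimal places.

0.1760

Sum over the intermediate state after 1 turn:
P = P(square B→square E)·P(square E→square B) + P(square B→square B)·P(square B→square B) + P(square B→square A)·P(square A→square B)
  = 0.52×0.2 + 0.12×0.12 + 0.36×0.16
  = 0.1040 + 0.0144 + 0.0576 = 0.1760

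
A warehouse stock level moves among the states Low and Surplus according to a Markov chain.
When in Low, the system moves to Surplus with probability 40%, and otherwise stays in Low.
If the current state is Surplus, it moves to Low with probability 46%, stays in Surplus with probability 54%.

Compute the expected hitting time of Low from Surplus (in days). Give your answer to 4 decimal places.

Let t(s) be the expected number of days to first reach Low from state s, with t(Low) = 0. Conditioning on the first day:
t(Surplus) = 1 + 0.54·t(Surplus)
Solving: t(Surplus) = 2.1739.
Expected days from Surplus to Low: 2.1739.

2.1739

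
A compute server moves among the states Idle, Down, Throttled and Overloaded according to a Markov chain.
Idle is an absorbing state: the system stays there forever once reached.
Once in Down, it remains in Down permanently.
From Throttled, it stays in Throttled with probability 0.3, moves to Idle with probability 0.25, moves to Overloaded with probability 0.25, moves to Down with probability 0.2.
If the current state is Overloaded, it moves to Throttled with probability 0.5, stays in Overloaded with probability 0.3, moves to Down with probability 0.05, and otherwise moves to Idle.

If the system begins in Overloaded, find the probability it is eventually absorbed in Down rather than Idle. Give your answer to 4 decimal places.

Let h(s) be the probability of absorption at Down starting from transient state s. Then h(Down) = 1 and h(Idle) = 0. By first-step analysis:
h(Throttled) = 0.25·0 + 0.2·1 + 0.3·h(Throttled) + 0.25·h(Overloaded)
h(Overloaded) = 0.15·0 + 0.05·1 + 0.5·h(Throttled) + 0.3·h(Overloaded)
Solving: h(Throttled) = 0.4178, h(Overloaded) = 0.3699.
Starting from Overloaded, the probability is 0.3699.

0.3699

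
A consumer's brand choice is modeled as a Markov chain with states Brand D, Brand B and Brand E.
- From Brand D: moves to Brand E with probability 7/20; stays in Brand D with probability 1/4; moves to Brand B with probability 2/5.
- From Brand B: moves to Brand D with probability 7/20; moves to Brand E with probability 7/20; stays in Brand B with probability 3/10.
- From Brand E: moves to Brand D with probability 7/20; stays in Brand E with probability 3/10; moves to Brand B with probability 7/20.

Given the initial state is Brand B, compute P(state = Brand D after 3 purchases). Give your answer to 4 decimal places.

Propagate the distribution vector 3 purchases from Brand B.
After 0 purchases: (0.0000, 1.0000, 0.0000)
After 1 purchase: (0.3500, 0.3000, 0.3500)
After 2 purchases: (0.3150, 0.3525, 0.3325)
After 3 purchases: (0.3185, 0.3481, 0.3334)
P(in Brand D after 3 purchases) = 0.3185

0.3185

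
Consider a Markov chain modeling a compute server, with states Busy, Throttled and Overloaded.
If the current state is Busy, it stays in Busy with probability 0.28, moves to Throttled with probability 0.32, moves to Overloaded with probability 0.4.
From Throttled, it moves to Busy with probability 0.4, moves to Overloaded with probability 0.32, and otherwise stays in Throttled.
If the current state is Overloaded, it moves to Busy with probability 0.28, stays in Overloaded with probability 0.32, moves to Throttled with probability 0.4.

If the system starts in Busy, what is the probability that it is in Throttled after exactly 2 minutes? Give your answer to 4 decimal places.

0.3392

Sum over the intermediate state after 1 minute:
P = P(Busy→Busy)·P(Busy→Throttled) + P(Busy→Throttled)·P(Throttled→Throttled) + P(Busy→Overloaded)·P(Overloaded→Throttled)
  = 0.28×0.32 + 0.32×0.28 + 0.4×0.4
  = 0.0896 + 0.0896 + 0.1600 = 0.3392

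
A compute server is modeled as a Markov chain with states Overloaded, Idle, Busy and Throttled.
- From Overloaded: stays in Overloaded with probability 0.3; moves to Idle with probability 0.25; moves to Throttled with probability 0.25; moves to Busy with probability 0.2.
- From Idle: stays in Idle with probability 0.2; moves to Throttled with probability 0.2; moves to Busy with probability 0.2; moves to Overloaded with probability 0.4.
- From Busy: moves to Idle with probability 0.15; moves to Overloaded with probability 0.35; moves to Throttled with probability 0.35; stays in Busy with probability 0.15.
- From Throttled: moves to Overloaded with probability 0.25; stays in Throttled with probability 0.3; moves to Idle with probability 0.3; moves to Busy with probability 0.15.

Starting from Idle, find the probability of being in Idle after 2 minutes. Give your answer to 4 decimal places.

Propagate the distribution vector 2 minutes from Idle.
After 0 minutes: (0.0000, 1.0000, 0.0000, 0.0000)
After 1 minute: (0.4000, 0.2000, 0.2000, 0.2000)
After 2 minutes: (0.3200, 0.2300, 0.1800, 0.2700)
P(in Idle after 2 minutes) = 0.2300

0.2300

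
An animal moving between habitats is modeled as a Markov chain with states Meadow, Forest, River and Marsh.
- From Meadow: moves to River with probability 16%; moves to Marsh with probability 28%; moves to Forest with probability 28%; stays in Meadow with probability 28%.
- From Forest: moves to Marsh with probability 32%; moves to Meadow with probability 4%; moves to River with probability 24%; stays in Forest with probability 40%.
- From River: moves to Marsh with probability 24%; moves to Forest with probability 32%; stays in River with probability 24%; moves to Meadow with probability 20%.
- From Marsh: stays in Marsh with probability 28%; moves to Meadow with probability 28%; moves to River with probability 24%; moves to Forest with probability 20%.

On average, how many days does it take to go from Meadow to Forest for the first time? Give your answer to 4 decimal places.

3.7575

Let t(s) be the expected number of days to first reach Forest from state s, with t(Forest) = 0. Conditioning on the first day:
t(Meadow) = 1 + 0.28·t(Meadow) + 0.16·t(River) + 0.28·t(Marsh)
t(River) = 1 + 0.2·t(Meadow) + 0.24·t(River) + 0.24·t(Marsh)
t(Marsh) = 1 + 0.28·t(Meadow) + 0.24·t(River) + 0.28·t(Marsh)
Solving: t(Meadow) = 3.7575, t(River) = 3.5817, t(Marsh) = 4.0440.
Expected days from Meadow to Forest: 3.7575.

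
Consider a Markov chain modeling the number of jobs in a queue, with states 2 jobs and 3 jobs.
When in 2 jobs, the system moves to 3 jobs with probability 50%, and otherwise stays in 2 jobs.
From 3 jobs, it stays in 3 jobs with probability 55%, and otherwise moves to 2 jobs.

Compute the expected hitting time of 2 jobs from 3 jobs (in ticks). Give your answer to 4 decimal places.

Let t(s) be the expected number of ticks to first reach 2 jobs from state s, with t(2 jobs) = 0. Conditioning on the first tick:
t(3 jobs) = 1 + 0.55·t(3 jobs)
Solving: t(3 jobs) = 2.2222.
Expected ticks from 3 jobs to 2 jobs: 2.2222.

2.2222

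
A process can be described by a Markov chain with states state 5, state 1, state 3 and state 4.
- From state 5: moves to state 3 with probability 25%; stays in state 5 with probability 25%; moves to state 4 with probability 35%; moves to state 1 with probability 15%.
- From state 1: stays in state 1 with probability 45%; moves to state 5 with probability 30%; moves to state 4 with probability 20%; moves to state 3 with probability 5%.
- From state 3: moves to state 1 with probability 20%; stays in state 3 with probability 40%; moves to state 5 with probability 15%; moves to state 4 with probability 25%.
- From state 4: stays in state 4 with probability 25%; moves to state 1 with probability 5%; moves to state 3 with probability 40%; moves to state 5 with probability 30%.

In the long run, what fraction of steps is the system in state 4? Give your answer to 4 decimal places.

Let the stationary distribution be π with π = πP and π_1 + π_2 + π_3 + π_4 = 1.
π_1 = 0.25·π_1 + 0.3·π_2 + 0.15·π_3 + 0.3·π_4
π_2 = 0.15·π_1 + 0.45·π_2 + 0.2·π_3 + 0.05·π_4
π_3 = 0.25·π_1 + 0.05·π_2 + 0.4·π_3 + 0.4·π_4
Solving with the normalization constraint gives π = (0.2437, 0.1975, 0.2943, 0.2645).
So the stationary probability of state 4 is 0.2645.

0.2645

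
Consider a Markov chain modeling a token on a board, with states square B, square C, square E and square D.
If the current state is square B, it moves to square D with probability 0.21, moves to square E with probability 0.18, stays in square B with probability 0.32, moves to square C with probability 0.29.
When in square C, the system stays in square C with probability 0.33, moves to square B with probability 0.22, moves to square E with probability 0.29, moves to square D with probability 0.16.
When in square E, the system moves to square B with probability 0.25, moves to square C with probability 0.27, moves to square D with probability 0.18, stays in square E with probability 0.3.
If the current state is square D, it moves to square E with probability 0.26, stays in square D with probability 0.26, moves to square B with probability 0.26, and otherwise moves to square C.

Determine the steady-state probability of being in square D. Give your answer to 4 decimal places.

0.1981

Let the stationary distribution be π with π = πP and π_1 + π_2 + π_3 + π_4 = 1.
π_1 = 0.32·π_1 + 0.22·π_2 + 0.25·π_3 + 0.26·π_4
π_2 = 0.29·π_1 + 0.33·π_2 + 0.27·π_3 + 0.22·π_4
π_3 = 0.18·π_1 + 0.29·π_2 + 0.3·π_3 + 0.26·π_4
Solving with the normalization constraint gives π = (0.2618, 0.2823, 0.2578, 0.1981).
So the stationary probability of square D is 0.1981.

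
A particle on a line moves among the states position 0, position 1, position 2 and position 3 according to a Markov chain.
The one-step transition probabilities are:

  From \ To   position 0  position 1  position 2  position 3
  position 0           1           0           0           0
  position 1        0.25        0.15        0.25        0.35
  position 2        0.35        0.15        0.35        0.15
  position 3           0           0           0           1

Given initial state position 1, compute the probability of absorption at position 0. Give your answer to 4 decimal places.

0.4854

Let h(s) be the probability of absorption at position 0 starting from transient state s. Then h(position 0) = 1 and h(position 3) = 0. By first-step analysis:
h(position 1) = 0.25·1 + 0.15·h(position 1) + 0.25·h(position 2) + 0.35·0
h(position 2) = 0.35·1 + 0.15·h(position 1) + 0.35·h(position 2) + 0.15·0
Solving: h(position 1) = 0.4854, h(position 2) = 0.6505.
Starting from position 1, the probability is 0.4854.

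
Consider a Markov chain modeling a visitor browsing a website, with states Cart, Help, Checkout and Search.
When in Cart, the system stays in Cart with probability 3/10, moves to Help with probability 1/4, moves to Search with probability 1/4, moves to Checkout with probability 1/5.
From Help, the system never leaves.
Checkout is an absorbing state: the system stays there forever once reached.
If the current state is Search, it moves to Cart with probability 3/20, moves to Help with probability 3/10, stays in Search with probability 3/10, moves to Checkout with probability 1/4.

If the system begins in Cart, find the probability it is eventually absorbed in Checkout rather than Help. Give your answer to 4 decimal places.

Let h(s) be the probability of absorption at Checkout starting from transient state s. Then h(Checkout) = 1 and h(Help) = 0. By first-step analysis:
h(Cart) = 0.3·h(Cart) + 0.25·0 + 0.2·1 + 0.25·h(Search)
h(Search) = 0.15·h(Cart) + 0.3·0 + 0.25·1 + 0.3·h(Search)
Solving: h(Cart) = 0.4475, h(Search) = 0.4530.
Starting from Cart, the probability is 0.4475.

0.4475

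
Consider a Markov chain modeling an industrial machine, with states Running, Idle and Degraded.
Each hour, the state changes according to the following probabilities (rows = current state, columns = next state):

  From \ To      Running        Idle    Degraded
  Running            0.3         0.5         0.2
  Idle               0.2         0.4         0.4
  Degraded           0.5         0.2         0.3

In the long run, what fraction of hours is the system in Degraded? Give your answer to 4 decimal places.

0.3048

Let the stationary distribution be π with π = πP and π_1 + π_2 + π_3 = 1.
π_1 = 0.3·π_1 + 0.2·π_2 + 0.5·π_3
π_2 = 0.5·π_1 + 0.4·π_2 + 0.2·π_3
Solving with the normalization constraint gives π = (0.3238, 0.3714, 0.3048).
So the stationary probability of Degraded is 0.3048.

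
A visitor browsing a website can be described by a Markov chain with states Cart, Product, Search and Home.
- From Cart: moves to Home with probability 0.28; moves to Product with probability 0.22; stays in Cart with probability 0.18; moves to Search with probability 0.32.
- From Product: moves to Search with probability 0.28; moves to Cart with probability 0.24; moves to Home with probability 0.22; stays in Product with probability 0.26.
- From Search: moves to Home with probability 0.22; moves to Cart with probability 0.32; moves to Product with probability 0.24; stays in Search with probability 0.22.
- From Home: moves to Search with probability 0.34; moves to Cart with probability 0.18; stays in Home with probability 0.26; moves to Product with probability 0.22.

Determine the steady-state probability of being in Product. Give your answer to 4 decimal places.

0.2351

Let the stationary distribution be π with π = πP and π_1 + π_2 + π_3 + π_4 = 1.
π_1 = 0.18·π_1 + 0.24·π_2 + 0.32·π_3 + 0.18·π_4
π_2 = 0.22·π_1 + 0.26·π_2 + 0.24·π_3 + 0.22·π_4
π_3 = 0.32·π_1 + 0.28·π_2 + 0.22·π_3 + 0.34·π_4
Solving with the normalization constraint gives π = (0.2343, 0.2351, 0.2868, 0.2438).
So the stationary probability of Product is 0.2351.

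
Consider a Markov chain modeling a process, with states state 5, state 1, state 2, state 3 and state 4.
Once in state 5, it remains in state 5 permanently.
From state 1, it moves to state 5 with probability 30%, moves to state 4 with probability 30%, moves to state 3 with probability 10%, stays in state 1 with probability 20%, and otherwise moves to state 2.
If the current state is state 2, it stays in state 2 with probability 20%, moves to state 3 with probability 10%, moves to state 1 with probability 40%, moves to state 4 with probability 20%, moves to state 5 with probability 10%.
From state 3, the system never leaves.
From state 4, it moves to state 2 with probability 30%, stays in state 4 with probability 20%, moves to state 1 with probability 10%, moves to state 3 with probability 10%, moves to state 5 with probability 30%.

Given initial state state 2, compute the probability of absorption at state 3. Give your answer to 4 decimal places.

Let h(s) be the probability of absorption at state 3 starting from transient state s. Then h(state 3) = 1 and h(state 5) = 0. By first-step analysis:
h(state 1) = 0.3·0 + 0.2·h(state 1) + 0.1·h(state 2) + 0.1·1 + 0.3·h(state 4)
h(state 2) = 0.1·0 + 0.4·h(state 1) + 0.2·h(state 2) + 0.1·1 + 0.2·h(state 4)
h(state 4) = 0.3·0 + 0.1·h(state 1) + 0.3·h(state 2) + 0.1·1 + 0.2·h(state 4)
Solving: h(state 1) = 0.2730, h(state 2) = 0.3324, h(state 4) = 0.2838.
Starting from state 2, the probability is 0.3324.

0.3324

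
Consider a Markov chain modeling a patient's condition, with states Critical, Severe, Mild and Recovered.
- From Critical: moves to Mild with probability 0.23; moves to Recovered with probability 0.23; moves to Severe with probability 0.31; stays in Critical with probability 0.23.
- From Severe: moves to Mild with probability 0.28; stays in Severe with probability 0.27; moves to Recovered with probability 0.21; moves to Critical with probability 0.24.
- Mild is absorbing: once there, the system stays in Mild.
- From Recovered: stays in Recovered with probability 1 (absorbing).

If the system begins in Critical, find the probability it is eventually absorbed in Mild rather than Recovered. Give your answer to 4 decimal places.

Let h(s) be the probability of absorption at Mild starting from transient state s. Then h(Mild) = 1 and h(Recovered) = 0. By first-step analysis:
h(Critical) = 0.23·h(Critical) + 0.31·h(Severe) + 0.23·1 + 0.23·0
h(Severe) = 0.24·h(Critical) + 0.27·h(Severe) + 0.28·1 + 0.21·0
Solving: h(Critical) = 0.5222, h(Severe) = 0.5553.
Starting from Critical, the probability is 0.5222.

0.5222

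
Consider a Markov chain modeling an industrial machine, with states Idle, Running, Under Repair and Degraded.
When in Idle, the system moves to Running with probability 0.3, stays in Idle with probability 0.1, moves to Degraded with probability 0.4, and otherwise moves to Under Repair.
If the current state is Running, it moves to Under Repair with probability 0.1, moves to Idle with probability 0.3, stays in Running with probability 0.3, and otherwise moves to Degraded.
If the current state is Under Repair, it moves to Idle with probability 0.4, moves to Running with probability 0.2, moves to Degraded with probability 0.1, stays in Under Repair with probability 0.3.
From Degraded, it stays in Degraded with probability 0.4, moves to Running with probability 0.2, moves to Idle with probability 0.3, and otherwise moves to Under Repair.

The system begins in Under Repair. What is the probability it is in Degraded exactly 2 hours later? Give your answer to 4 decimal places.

0.2900

Propagate the distribution vector 2 hours from Under Repair.
After 0 hours: (0.0000, 0.0000, 1.0000, 0.0000)
After 1 hour: (0.4000, 0.2000, 0.3000, 0.1000)
After 2 hours: (0.2500, 0.2600, 0.2000, 0.2900)
P(in Degraded after 2 hours) = 0.2900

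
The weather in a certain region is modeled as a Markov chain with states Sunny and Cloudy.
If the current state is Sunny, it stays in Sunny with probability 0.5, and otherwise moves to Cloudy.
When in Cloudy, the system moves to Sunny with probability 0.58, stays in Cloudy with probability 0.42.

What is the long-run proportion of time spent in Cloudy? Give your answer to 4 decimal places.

0.4630

Let the stationary distribution be π with π = πP and π_1 + π_2 = 1.
π_1 = 0.5·π_1 + 0.58·π_2
Solving with the normalization constraint gives π = (0.5370, 0.4630).
So the stationary probability of Cloudy is 0.4630.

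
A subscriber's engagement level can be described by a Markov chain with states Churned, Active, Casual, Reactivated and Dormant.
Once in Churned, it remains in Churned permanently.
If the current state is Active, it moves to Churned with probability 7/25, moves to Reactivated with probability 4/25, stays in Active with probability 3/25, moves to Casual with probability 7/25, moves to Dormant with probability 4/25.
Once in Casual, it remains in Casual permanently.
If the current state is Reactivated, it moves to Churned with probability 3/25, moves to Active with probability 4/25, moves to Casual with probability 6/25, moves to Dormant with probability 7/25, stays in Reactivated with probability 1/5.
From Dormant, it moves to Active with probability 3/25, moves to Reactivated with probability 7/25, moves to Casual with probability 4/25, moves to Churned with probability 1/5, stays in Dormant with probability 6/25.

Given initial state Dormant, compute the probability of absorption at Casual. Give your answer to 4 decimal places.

Let h(s) be the probability of absorption at Casual starting from transient state s. Then h(Casual) = 1 and h(Churned) = 0. By first-step analysis:
h(Active) = 0.28·0 + 0.12·h(Active) + 0.28·1 + 0.16·h(Reactivated) + 0.16·h(Dormant)
h(Reactivated) = 0.12·0 + 0.16·h(Active) + 0.24·1 + 0.2·h(Reactivated) + 0.28·h(Dormant)
h(Dormant) = 0.2·0 + 0.12·h(Active) + 0.16·1 + 0.28·h(Reactivated) + 0.24·h(Dormant)
Solving: h(Active) = 0.5156, h(Reactivated) = 0.5801, h(Dormant) = 0.5057.
Starting from Dormant, the probability is 0.5057.

0.5057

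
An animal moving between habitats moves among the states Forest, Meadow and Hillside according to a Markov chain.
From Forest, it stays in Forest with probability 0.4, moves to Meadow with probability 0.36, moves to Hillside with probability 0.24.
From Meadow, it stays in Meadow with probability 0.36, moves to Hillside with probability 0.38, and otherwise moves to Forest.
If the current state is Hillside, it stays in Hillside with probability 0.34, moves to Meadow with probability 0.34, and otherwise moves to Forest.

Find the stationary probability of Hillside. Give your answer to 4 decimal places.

0.3217

Let the stationary distribution be π with π = πP and π_1 + π_2 + π_3 = 1.
π_1 = 0.4·π_1 + 0.26·π_2 + 0.32·π_3
π_2 = 0.36·π_1 + 0.36·π_2 + 0.34·π_3
Solving with the normalization constraint gives π = (0.3248, 0.3536, 0.3217).
So the stationary probability of Hillside is 0.3217.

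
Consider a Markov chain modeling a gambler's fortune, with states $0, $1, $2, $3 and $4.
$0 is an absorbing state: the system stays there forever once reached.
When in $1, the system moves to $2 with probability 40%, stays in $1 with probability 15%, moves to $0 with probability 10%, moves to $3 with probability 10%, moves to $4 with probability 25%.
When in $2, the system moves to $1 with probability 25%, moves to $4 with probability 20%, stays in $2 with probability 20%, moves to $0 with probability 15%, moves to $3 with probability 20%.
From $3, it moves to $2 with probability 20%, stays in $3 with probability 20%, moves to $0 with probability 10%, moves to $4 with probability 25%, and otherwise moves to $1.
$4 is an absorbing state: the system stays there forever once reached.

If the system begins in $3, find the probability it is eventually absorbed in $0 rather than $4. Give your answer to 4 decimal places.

Let h(s) be the probability of absorption at $0 starting from transient state s. Then h($0) = 1 and h($4) = 0. By first-step analysis:
h($1) = 0.1·1 + 0.15·h($1) + 0.4·h($2) + 0.1·h($3) + 0.25·0
h($2) = 0.15·1 + 0.25·h($1) + 0.2·h($2) + 0.2·h($3) + 0.2·0
h($3) = 0.1·1 + 0.25·h($1) + 0.2·h($2) + 0.2·h($3) + 0.25·0
Solving: h($1) = 0.3299, h($2) = 0.3708, h($3) = 0.3208.
Starting from $3, the probability is 0.3208.

0.3208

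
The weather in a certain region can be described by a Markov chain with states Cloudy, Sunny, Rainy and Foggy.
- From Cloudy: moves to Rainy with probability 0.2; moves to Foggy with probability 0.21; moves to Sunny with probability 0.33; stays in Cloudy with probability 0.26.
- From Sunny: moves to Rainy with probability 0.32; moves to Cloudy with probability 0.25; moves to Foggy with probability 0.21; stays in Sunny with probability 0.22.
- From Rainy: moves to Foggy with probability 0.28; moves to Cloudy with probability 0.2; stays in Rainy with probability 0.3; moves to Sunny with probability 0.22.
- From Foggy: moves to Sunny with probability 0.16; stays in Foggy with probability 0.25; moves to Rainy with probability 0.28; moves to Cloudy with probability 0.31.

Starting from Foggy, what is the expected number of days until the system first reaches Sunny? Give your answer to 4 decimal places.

4.5183

Let t(s) be the expected number of days to first reach Sunny from state s, with t(Sunny) = 0. Conditioning on the first day:
t(Cloudy) = 1 + 0.26·t(Cloudy) + 0.2·t(Rainy) + 0.21·t(Foggy)
t(Rainy) = 1 + 0.2·t(Cloudy) + 0.3·t(Rainy) + 0.28·t(Foggy)
t(Foggy) = 1 + 0.31·t(Cloudy) + 0.28·t(Rainy) + 0.25·t(Foggy)
Solving: t(Cloudy) = 3.8017, t(Rainy) = 4.3221, t(Foggy) = 4.5183.
Expected days from Foggy to Sunny: 4.5183.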